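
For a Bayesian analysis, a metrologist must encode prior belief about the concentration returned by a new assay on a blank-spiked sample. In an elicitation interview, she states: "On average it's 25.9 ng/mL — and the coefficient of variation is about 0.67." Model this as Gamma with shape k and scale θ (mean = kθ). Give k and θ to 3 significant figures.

For Gamma(k, scale θ): mean = kθ, variance = kθ², so CV = 1/√k.
CV = 0.67, hence k = 1/CV² = 2.23.
Then θ = mean/k = 25.9/2.23 = 11.6.

k ≈ 2.23, θ ≈ 11.6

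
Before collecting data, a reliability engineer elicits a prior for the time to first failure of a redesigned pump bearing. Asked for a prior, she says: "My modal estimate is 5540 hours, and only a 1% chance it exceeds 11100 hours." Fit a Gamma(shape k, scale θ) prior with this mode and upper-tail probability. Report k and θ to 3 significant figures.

Gamma(k,θ) with k>1 has mode (k−1)θ, so θ = 5540/(k−1).
Need P(X < 11100) = 0.99 with θ tied to k this way. Start at k = 2, θ = 5540: P(X<11100) ≈ 0.595.
Too low — raise k to concentrate. Iterating converges to k ≈ 11.2.
Then θ = 5540/(11.2−1) ≈ 545.

k ≈ 11.2, θ ≈ 545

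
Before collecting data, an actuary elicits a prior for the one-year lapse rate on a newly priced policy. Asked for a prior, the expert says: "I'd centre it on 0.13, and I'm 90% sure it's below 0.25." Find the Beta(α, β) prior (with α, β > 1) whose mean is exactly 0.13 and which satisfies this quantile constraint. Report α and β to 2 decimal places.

With mean 0.13 fixed, write α = 0.13s, β = 0.87s where s = α+β.
Need P(θ < 0.25) = 0.9 under Beta(0.13s, 0.87s). Normal approximation: (q−m)/√(m(1−m)/s) ≈ z_{0.9} = 1.28, so s ≈ 0.13·0.87·(1.28)²/(0.25−0.13)² = 12.9.
At s = 12.9: P(θ<0.25) ≈ 0.893. Adjusting to match 0.9 gives s ≈ 14.04.
So α = 0.13·14.04 ≈ 1.82, β = 0.87·14.04 ≈ 12.21.

α ≈ 1.82, β ≈ 12.21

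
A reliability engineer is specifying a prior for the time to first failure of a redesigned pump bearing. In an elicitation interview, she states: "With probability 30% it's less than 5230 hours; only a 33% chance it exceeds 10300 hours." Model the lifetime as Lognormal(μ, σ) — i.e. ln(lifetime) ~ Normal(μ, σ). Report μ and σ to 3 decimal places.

If T ~ Lognormal(μ,σ) then ln T ~ Normal(μ,σ), so the p-quantile of ln T is μ + z_p·σ.
ln(5230) = 8.562 and ln(10300) = 9.24; z_{0.3} = -0.5244, z_{0.67} = 0.4399.
σ = (9.24 − 8.562)/(0.4399 − (-0.5244)) = 0.703.
μ = 8.562 − (-0.5244)·0.703 = 8.931.

μ ≈ 8.931, σ ≈ 0.703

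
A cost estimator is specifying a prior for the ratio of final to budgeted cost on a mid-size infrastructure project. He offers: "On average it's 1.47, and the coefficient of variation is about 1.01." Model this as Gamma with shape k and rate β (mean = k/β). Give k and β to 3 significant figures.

For Gamma(k, rate β): mean = k/β, variance = k/β², so CV = 1/√k.
CV = 1.01, hence k = 1/CV² = 0.98.
Then β = k/mean = 0.98/1.47 = 0.667.

k ≈ 0.98, β ≈ 0.667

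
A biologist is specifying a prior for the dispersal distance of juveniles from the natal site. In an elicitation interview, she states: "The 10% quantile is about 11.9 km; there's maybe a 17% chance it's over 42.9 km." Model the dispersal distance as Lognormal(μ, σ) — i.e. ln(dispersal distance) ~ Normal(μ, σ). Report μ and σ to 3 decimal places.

If T ~ Lognormal(μ,σ) then ln T ~ Normal(μ,σ), so the p-quantile of ln T is μ + z_p·σ.
ln(11.9) = 2.477 and ln(42.9) = 3.759; z_{0.1} = -1.282, z_{0.83} = 0.9542.
σ = (3.759 − 2.477)/(0.9542 − (-1.282)) = 0.574.
μ = 2.477 − (-1.282)·0.574 = 3.212.

μ ≈ 3.212, σ ≈ 0.574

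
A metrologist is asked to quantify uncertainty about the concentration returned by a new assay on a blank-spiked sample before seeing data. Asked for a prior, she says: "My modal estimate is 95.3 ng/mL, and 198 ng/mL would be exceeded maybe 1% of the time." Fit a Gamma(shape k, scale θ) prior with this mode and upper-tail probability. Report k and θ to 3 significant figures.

Gamma(k,θ) with k>1 has mode (k−1)θ, so θ = 95.3/(k−1).
Need P(X < 198) = 0.99 with θ tied to k this way. Start at k = 2, θ = 95.3: P(X<198) ≈ 0.615.
Too low — raise k to concentrate. Iterating converges to k ≈ 10.1.
Then θ = 95.3/(10.1−1) ≈ 10.5.

k ≈ 10.1, θ ≈ 10.5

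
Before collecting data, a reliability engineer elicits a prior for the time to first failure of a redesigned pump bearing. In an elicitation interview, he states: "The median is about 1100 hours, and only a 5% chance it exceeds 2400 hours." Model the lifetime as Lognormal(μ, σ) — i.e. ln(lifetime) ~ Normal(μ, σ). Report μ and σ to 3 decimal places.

If T ~ Lognormal(μ,σ) then ln T ~ Normal(μ,σ), so the p-quantile of ln T is μ + z_p·σ.
ln(1100) = 7.003 and ln(2400) = 7.783; z_{0.5} = 0, z_{0.95} = 1.645.
σ = (7.783 − 7.003)/(1.645 − (0)) = 0.474.
μ = 7.003 − (0)·0.474 = 7.003.

μ ≈ 7.003, σ ≈ 0.474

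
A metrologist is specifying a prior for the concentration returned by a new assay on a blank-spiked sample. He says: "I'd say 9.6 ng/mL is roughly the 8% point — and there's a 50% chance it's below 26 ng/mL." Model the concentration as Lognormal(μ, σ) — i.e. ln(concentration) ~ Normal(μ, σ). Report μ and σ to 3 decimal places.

If T ~ Lognormal(μ,σ) then ln T ~ Normal(μ,σ), so the p-quantile of ln T is μ + z_p·σ.
ln(9.6) = 2.262 and ln(26) = 3.258; z_{0.08} = -1.405, z_{0.5} = 0.
σ = (3.258 − 2.262)/(0 − (-1.405)) = 0.709.
μ = 2.262 − (-1.405)·0.709 = 3.258.

μ ≈ 3.258, σ ≈ 0.709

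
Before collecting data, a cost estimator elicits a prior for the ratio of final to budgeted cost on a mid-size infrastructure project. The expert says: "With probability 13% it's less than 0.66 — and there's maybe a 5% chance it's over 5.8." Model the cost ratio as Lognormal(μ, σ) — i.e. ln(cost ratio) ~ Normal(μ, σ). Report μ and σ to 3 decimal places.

μ ≈ 0.468, σ ≈ 0.784

If T ~ Lognormal(μ,σ) then ln T ~ Normal(μ,σ), so the p-quantile of ln T is μ + z_p·σ.
ln(0.66) = -0.4155 and ln(5.8) = 1.758; z_{0.13} = -1.126, z_{0.95} = 1.645.
σ = (1.758 − -0.4155)/(1.645 − (-1.126)) = 0.784.
μ = -0.4155 − (-1.126)·0.784 = 0.468.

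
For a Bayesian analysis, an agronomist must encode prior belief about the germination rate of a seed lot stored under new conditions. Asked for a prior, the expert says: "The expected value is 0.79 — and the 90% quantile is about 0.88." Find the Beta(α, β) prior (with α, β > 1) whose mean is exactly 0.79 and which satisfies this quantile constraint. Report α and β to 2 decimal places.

α ≈ 23.40, β ≈ 6.22

With mean 0.79 fixed, write α = 0.79s, β = 0.21s where s = α+β.
Need P(θ < 0.88) = 0.9 under Beta(0.79s, 0.21s). Normal approximation: (q−m)/√(m(1−m)/s) ≈ z_{0.9} = 1.28, so s ≈ 0.79·0.21·(1.28)²/(0.88−0.79)² = 33.6.
At s = 33.6: P(θ<0.88) ≈ 0.916. Adjusting to match 0.9 gives s ≈ 29.62.
So α = 0.79·29.62 ≈ 23.40, β = 0.21·29.62 ≈ 6.22.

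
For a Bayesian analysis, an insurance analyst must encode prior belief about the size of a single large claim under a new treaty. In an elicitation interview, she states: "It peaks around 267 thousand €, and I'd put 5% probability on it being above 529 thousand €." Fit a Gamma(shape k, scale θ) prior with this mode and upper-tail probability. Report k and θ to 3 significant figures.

Gamma(k,θ) with k>1 has mode (k−1)θ, so θ = 267/(k−1).
Need P(X < 529) = 0.95 with θ tied to k this way. Start at k = 2, θ = 267: P(X<529) ≈ 0.589.
Too low — raise k to concentrate. Iterating converges to k ≈ 6.93.
Then θ = 267/(6.93−1) ≈ 45.

k ≈ 6.93, θ ≈ 45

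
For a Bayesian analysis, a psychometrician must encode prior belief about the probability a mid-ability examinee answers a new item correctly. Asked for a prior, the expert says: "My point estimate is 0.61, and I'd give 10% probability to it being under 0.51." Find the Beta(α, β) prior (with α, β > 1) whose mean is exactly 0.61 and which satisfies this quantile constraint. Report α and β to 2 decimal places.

α ≈ 24.19, β ≈ 15.47

With mean 0.61 fixed, write α = 0.61s, β = 0.39s where s = α+β.
Need P(θ < 0.51) = 0.1 under Beta(0.61s, 0.39s). Normal approximation: (q−m)/√(m(1−m)/s) ≈ z_{0.1} = -1.28, so s ≈ 0.61·0.39·(-1.28)²/(0.51−0.61)² = 39.1.
At s = 39.1: P(θ<0.51) ≈ 0.102. Adjusting to match 0.1 gives s ≈ 39.66.
So α = 0.61·39.66 ≈ 24.19, β = 0.39·39.66 ≈ 15.47.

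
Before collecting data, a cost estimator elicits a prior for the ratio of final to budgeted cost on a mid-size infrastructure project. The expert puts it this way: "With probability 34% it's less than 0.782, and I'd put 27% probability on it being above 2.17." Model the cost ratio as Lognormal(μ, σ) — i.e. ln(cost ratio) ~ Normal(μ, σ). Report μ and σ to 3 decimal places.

If T ~ Lognormal(μ,σ) then ln T ~ Normal(μ,σ), so the p-quantile of ln T is μ + z_p·σ.
ln(0.782) = -0.2459 and ln(2.17) = 0.7747; z_{0.34} = -0.4125, z_{0.73} = 0.6128.
σ = (0.7747 − -0.2459)/(0.6128 − (-0.4125)) = 0.995.
μ = -0.2459 − (-0.4125)·0.995 = 0.165.

μ ≈ 0.165, σ ≈ 0.995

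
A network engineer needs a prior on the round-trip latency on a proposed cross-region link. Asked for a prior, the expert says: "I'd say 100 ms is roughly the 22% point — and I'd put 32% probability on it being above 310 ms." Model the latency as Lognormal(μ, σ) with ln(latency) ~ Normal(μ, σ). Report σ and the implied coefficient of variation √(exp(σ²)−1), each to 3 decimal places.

If T ~ Lognormal(μ,σ) then ln T ~ Normal(μ,σ), so the p-quantile of ln T is μ + z_p·σ.
ln(100) = 4.605 and ln(310) = 5.737; z_{0.22} = -0.7722, z_{0.68} = 0.4677.
σ = (5.737 − 4.605)/(0.4677 − (-0.7722)) = 0.913.
μ = 4.605 − (-0.7722)·0.913 = 5.310.
CV = √(exp(σ²)−1) = √(exp(0.8327)−1) = 1.140.

σ ≈ 0.913, CV ≈ 1.140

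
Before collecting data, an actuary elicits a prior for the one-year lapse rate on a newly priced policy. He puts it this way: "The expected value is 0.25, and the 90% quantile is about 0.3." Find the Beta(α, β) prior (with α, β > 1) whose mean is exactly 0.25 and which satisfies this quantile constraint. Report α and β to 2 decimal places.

α ≈ 31.69, β ≈ 95.08

With mean 0.25 fixed, write α = 0.25s, β = 0.75s where s = α+β.
Need P(θ < 0.3) = 0.9 under Beta(0.25s, 0.75s). Normal approximation: (q−m)/√(m(1−m)/s) ≈ z_{0.9} = 1.28, so s ≈ 0.25·0.75·(1.28)²/(0.3−0.25)² = 123.2.
At s = 123.2: P(θ<0.3) ≈ 0.897. Adjusting to match 0.9 gives s ≈ 126.77.
So α = 0.25·126.77 ≈ 31.69, β = 0.75·126.77 ≈ 95.08.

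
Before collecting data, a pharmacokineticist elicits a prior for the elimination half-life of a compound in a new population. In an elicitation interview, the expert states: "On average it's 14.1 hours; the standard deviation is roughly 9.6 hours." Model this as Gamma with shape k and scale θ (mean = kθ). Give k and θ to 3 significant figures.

k ≈ 2.16, θ ≈ 6.54

For Gamma(k, scale θ): mean = kθ, variance = kθ², so CV = 1/√k.
CV = SD/mean = 9.6/14.1 = 0.6809, hence k = 1/CV² = 2.16.
Then θ = mean/k = 14.1/2.16 = 6.54.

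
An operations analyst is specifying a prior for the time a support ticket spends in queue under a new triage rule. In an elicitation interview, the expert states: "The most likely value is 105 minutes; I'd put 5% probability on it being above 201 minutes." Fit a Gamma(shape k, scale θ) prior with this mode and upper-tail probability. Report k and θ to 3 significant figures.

k ≈ 7.59, θ ≈ 15.9

Gamma(k,θ) with k>1 has mode (k−1)θ, so θ = 105/(k−1).
Need P(X < 201) = 0.95 with θ tied to k this way. Start at k = 2, θ = 105: P(X<201) ≈ 0.570.
Too low — raise k to concentrate. Iterating converges to k ≈ 7.59.
Then θ = 105/(7.59−1) ≈ 15.9.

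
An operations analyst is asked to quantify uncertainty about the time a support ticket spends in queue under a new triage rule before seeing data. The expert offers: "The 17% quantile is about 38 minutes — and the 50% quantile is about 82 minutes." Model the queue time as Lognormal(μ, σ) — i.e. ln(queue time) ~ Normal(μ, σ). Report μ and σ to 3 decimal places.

If T ~ Lognormal(μ,σ) then ln T ~ Normal(μ,σ), so the p-quantile of ln T is μ + z_p·σ.
ln(38) = 3.638 and ln(82) = 4.407; z_{0.17} = -0.9542, z_{0.5} = 0.
σ = (4.407 − 3.638)/(0 − (-0.9542)) = 0.806.
μ = 3.638 − (-0.9542)·0.806 = 4.407.

μ ≈ 4.407, σ ≈ 0.806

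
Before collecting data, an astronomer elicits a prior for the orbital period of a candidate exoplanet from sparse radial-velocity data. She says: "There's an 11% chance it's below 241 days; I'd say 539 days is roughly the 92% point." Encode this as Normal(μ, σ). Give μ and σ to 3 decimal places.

μ = 379.891, σ = 113.239

The p-quantile of Normal(μ,σ) is μ + z_p·σ, with z_{0.11} = -1.227 and z_{0.92} = 1.405.
Eliminate σ: μ = (z₂·x₁ − z₁·x₂)/(z₂ − z₁) = (1.405·241 − (-1.227)·539)/2.632 = 379.891.
Then σ = (x₂ − x₁)/(z₂ − z₁) = (539 − 241)/2.632 = 113.239.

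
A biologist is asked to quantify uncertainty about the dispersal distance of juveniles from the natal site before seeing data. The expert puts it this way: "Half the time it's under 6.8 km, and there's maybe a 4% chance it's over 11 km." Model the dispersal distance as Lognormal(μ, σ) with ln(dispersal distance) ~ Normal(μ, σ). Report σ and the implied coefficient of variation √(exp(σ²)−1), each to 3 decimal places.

If T ~ Lognormal(μ,σ) then ln T ~ Normal(μ,σ), so the p-quantile of ln T is μ + z_p·σ.
ln(6.8) = 1.917 and ln(11) = 2.398; z_{0.5} = 0, z_{0.96} = 1.751.
σ = (2.398 − 1.917)/(1.751 − (0)) = 0.275.
μ = 1.917 − (0)·0.275 = 1.917.
CV = √(exp(σ²)−1) = √(exp(0.0755)−1) = 0.280.

σ ≈ 0.275, CV ≈ 0.280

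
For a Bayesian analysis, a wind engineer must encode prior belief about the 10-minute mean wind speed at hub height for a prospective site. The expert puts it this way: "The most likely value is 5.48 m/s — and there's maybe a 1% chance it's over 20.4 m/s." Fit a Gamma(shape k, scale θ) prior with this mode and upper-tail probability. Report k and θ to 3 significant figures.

k ≈ 3.47, θ ≈ 2.22

Gamma(k,θ) with k>1 has mode (k−1)θ, so θ = 5.48/(k−1).
Need P(X < 20.4) = 0.99 with θ tied to k this way. Start at k = 2, θ = 5.48: P(X<20.4) ≈ 0.886.
Too low — raise k to concentrate. Iterating converges to k ≈ 3.47.
Then θ = 5.48/(3.47−1) ≈ 2.22.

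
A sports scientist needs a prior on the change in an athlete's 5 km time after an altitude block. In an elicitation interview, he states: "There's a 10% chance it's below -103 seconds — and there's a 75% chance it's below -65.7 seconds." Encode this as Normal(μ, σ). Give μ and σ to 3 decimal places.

For Normal(μ,σ), the p-quantile is μ + z_p·σ. Here z_{0.1} = -1.282, z_{0.75} = 0.6745.
So -103 = μ − 1.282σ and -65.7 = μ + 0.6745σ.
Subtracting: σ = (-65.7 − -103)/(0.6745 − (-1.282)) = 19.069.
Then μ = -103 − (-1.282)·19.069 = -78.562.

μ = -78.562, σ = 19.069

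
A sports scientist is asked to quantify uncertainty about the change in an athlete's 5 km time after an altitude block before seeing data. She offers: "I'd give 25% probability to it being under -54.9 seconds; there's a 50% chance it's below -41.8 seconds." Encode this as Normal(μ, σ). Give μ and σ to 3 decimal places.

μ = -41.800, σ = 19.422

For Normal(μ,σ), the p-quantile is μ + z_p·σ. Here z_{0.25} = -0.6745, z_{0.5} = 0.
So -54.9 = μ − 0.6745σ and -41.8 = μ + 0σ.
Subtracting: σ = (-41.8 − -54.9)/(0 − (-0.6745)) = 19.422.
Then μ = -54.9 − (-0.6745)·19.422 = -41.800.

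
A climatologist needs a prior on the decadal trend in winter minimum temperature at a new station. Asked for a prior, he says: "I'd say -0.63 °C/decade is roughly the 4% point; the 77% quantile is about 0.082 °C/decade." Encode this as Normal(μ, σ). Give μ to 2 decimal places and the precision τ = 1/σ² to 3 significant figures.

μ = -0.13, τ = 12.2

For Normal(μ,σ), the p-quantile is μ + z_p·σ. Here z_{0.04} = -1.751, z_{0.77} = 0.7388.
So -0.63 = μ − 1.751σ and 0.082 = μ + 0.7388σ.
Subtracting: σ = (0.082 − -0.63)/(0.7388 − (-1.751)) = 0.29.
Then μ = -0.63 − (-1.751)·0.29 = -0.13.
Precision τ = 1/σ² = 1/0.286² = 12.2.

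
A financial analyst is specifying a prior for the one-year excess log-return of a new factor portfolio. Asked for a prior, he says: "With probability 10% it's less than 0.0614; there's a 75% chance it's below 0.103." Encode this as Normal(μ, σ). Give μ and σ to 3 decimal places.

μ = 0.089, σ = 0.021

For Normal(μ,σ), the p-quantile is μ + z_p·σ. Here z_{0.1} = -1.282, z_{0.75} = 0.6745.
So 0.0614 = μ − 1.282σ and 0.103 = μ + 0.6745σ.
Subtracting: σ = (0.103 − 0.0614)/(0.6745 − (-1.282)) = 0.021.
Then μ = 0.0614 − (-1.282)·0.021 = 0.089.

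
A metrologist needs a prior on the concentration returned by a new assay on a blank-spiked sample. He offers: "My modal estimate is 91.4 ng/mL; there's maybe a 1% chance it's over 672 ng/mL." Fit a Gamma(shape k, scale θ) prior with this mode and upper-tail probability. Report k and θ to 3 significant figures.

k ≈ 1.87, θ ≈ 105

Gamma(k,θ) with k>1 has mode (k−1)θ, so θ = 91.4/(k−1).
Need P(X < 672) = 0.99 with θ tied to k this way. Start at k = 2, θ = 91.4: P(X<672) ≈ 0.995.
Too high — lower k to spread out. Iterating converges to k ≈ 1.87.
Then θ = 91.4/(1.87−1) ≈ 105.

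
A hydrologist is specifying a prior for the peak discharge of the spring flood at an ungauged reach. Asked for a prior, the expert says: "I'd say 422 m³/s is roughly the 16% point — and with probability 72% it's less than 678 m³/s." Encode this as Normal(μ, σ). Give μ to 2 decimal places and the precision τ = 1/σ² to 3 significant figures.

The p-quantile of Normal(μ,σ) is μ + z_p·σ, with z_{0.16} = -0.9945 and z_{0.72} = 0.5828.
Eliminate σ: μ = (z₂·x₁ − z₁·x₂)/(z₂ − z₁) = (0.5828·422 − (-0.9945)·678)/1.577 = 583.40.
Then σ = (x₂ − x₁)/(z₂ − z₁) = (678 − 422)/1.577 = 162.30.
Precision τ = 1/σ² = 1/162.3² = 3.8e-05.

μ = 583.40, τ = 3.8e-05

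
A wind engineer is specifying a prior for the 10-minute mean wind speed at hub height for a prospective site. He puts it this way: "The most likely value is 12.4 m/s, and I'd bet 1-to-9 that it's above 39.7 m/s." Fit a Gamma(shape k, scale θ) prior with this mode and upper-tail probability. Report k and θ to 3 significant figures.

k ≈ 2.4, θ ≈ 8.88

Gamma(k,θ) with k>1 has mode (k−1)θ, so θ = 12.4/(k−1).
Need P(X < 39.7) = 0.9 with θ tied to k this way. Start at k = 2, θ = 12.4: P(X<39.7) ≈ 0.829.
Too low — raise k to concentrate. Iterating converges to k ≈ 2.4.
Then θ = 12.4/(2.4−1) ≈ 8.88.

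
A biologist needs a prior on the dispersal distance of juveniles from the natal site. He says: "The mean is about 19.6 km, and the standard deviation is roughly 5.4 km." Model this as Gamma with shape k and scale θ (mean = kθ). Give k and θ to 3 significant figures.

k ≈ 13.2, θ ≈ 1.49

For Gamma(k, scale θ): mean = kθ, variance = kθ², so CV = 1/√k.
CV = SD/mean = 5.4/19.6 = 0.2755, hence k = 1/CV² = 13.2.
Then θ = mean/k = 19.6/13.2 = 1.49.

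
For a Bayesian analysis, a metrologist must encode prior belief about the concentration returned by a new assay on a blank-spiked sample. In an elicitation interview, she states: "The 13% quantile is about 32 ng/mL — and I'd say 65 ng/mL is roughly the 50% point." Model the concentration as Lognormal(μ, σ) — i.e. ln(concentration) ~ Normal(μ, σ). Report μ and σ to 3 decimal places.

μ ≈ 4.174, σ ≈ 0.629

If T ~ Lognormal(μ,σ) then ln T ~ Normal(μ,σ), so the p-quantile of ln T is μ + z_p·σ.
ln(32) = 3.466 and ln(65) = 4.174; z_{0.13} = -1.126, z_{0.5} = 0.
σ = (4.174 − 3.466)/(0 − (-1.126)) = 0.629.
μ = 3.466 − (-1.126)·0.629 = 4.174.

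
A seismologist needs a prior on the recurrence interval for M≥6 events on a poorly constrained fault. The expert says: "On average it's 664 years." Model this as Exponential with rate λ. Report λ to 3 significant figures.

λ ≈ 0.00151

Exponential mean = 1/λ, so λ = 1/664.0 = 0.00151.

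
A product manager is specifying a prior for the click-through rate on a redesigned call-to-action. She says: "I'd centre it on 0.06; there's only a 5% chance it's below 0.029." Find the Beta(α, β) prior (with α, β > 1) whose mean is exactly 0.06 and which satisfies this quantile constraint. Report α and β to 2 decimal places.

α ≈ 7.14, β ≈ 111.87

With mean 0.06 fixed, write α = 0.06s, β = 0.94s where s = α+β.
Need P(θ < 0.029) = 0.05 under Beta(0.06s, 0.94s). Normal approximation: (q−m)/√(m(1−m)/s) ≈ z_{0.05} = -1.64, so s ≈ 0.06·0.94·(-1.64)²/(0.029−0.06)² = 158.8.
At s = 158.8: P(θ<0.029) ≈ 0.026. Adjusting to match 0.05 gives s ≈ 119.01.
So α = 0.06·119.01 ≈ 7.14, β = 0.94·119.01 ≈ 111.87.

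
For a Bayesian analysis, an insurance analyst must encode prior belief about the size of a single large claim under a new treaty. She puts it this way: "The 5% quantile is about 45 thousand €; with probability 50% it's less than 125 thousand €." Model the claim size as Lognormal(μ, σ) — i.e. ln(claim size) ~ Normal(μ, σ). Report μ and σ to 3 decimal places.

If T ~ Lognormal(μ,σ) then ln T ~ Normal(μ,σ), so the p-quantile of ln T is μ + z_p·σ.
ln(45) = 3.807 and ln(125) = 4.828; z_{0.05} = -1.645, z_{0.5} = 0.
σ = (4.828 − 3.807)/(0 − (-1.645)) = 0.621.
μ = 3.807 − (-1.645)·0.621 = 4.828.

μ ≈ 4.828, σ ≈ 0.621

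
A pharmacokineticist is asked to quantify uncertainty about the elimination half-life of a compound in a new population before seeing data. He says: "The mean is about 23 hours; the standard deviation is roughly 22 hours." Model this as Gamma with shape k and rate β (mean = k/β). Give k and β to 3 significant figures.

k ≈ 1.09, β ≈ 0.0475

For Gamma(k, rate β): mean = k/β, variance = k/β², so CV = 1/√k.
CV = SD/mean = 22/23 = 0.9565, hence k = 1/CV² = 1.09.
Then β = k/mean = 1.09/23 = 0.0475.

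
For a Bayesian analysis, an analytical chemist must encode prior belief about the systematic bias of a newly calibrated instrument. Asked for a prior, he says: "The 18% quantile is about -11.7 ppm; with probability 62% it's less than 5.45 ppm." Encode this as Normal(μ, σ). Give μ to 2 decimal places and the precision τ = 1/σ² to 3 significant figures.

For Normal(μ,σ), the p-quantile is μ + z_p·σ. Here z_{0.18} = -0.9154, z_{0.62} = 0.3055.
So -11.7 = μ − 0.9154σ and 5.45 = μ + 0.3055σ.
Subtracting: σ = (5.45 − -11.7)/(0.3055 − (-0.9154)) = 14.05.
Then μ = -11.7 − (-0.9154)·14.05 = 1.16.
Precision τ = 1/σ² = 1/14.05² = 0.00507.

μ = 1.16, τ = 0.00507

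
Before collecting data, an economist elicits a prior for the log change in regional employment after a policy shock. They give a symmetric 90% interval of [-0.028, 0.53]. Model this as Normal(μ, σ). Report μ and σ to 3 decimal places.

A symmetric 90% interval runs μ ± z·σ with z = 1.645.
Half-width = 0.279, so σ = 0.279/1.645 = 0.170.
μ is the interval midpoint, 0.251.

μ = 0.251, σ = 0.170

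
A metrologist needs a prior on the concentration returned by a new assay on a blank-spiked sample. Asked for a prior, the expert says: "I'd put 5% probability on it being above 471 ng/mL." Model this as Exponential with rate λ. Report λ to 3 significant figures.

P(T > 471.0) = e^(−λ·471.0) = 0.05, so λ = −ln(0.05)/471.0 = 0.00636.

λ ≈ 0.00636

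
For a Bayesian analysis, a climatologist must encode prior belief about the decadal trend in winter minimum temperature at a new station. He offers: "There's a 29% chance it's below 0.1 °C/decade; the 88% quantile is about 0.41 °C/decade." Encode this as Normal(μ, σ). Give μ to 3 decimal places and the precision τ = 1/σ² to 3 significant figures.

μ = 0.199, τ = 31.1

For Normal(μ,σ), the p-quantile is μ + z_p·σ. Here z_{0.29} = -0.5534, z_{0.88} = 1.175.
So 0.1 = μ − 0.5534σ and 0.41 = μ + 1.175σ.
Subtracting: σ = (0.41 − 0.1)/(1.175 − (-0.5534)) = 0.179.
Then μ = 0.1 − (-0.5534)·0.179 = 0.199.
Precision τ = 1/σ² = 1/0.1794² = 31.1.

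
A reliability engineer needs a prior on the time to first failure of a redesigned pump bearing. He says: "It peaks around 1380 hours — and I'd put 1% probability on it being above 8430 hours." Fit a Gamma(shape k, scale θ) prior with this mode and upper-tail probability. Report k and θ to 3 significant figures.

k ≈ 2.12, θ ≈ 1230

Gamma(k,θ) with k>1 has mode (k−1)θ, so θ = 1380/(k−1).
Need P(X < 8430) = 0.99 with θ tied to k this way. Start at k = 2, θ = 1380: P(X<8430) ≈ 0.984.
Too low — raise k to concentrate. Iterating converges to k ≈ 2.12.
Then θ = 1380/(2.12−1) ≈ 1230.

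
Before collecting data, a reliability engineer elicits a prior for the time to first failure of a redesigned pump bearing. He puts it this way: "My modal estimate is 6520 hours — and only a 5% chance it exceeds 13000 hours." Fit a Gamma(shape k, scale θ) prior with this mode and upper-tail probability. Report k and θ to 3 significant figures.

k ≈ 6.82, θ ≈ 1120

Gamma(k,θ) with k>1 has mode (k−1)θ, so θ = 6520/(k−1).
Need P(X < 13000) = 0.95 with θ tied to k this way. Start at k = 2, θ = 6520: P(X<13000) ≈ 0.592.
Too low — raise k to concentrate. Iterating converges to k ≈ 6.82.
Then θ = 6520/(6.82−1) ≈ 1120.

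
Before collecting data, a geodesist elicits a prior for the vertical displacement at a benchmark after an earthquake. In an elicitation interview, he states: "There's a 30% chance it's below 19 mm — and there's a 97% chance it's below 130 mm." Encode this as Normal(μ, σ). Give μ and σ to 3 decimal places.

μ = 43.201, σ = 46.150

For Normal(μ,σ), the p-quantile is μ + z_p·σ. Here z_{0.3} = -0.5244, z_{0.97} = 1.881.
So 19 = μ − 0.5244σ and 130 = μ + 1.881σ.
Subtracting: σ = (130 − 19)/(1.881 − (-0.5244)) = 46.150.
Then μ = 19 − (-0.5244)·46.150 = 43.201.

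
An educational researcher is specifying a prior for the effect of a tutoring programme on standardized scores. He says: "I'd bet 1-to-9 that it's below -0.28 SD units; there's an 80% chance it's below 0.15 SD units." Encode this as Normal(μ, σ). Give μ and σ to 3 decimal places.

μ = -0.020, σ = 0.203

The p-quantile of Normal(μ,σ) is μ + z_p·σ, with z_{0.1} = -1.282 and z_{0.8} = 0.8416.
Eliminate σ: μ = (z₂·x₁ − z₁·x₂)/(z₂ − z₁) = (0.8416·-0.28 − (-1.282)·0.15)/2.123 = -0.020.
Then σ = (x₂ − x₁)/(z₂ − z₁) = (0.15 − -0.28)/2.123 = 0.203.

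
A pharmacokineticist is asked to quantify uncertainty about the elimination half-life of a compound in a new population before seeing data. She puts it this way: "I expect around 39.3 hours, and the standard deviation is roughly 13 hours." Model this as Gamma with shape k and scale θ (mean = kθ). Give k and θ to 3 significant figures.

k ≈ 9.14, θ ≈ 4.3

For Gamma(k, scale θ): mean = kθ, variance = kθ², so CV = 1/√k.
CV = SD/mean = 13/39.3 = 0.3308, hence k = 1/CV² = 9.14.
Then θ = mean/k = 39.3/9.14 = 4.3.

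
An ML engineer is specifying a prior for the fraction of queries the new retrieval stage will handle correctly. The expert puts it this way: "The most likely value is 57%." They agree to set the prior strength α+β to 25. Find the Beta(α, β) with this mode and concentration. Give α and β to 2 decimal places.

α = 14.11, β = 10.89

For α,β > 1 the Beta mode is (α−1)/(α+β−2). With α+β = 25, the mode is (α−1)/23.
Set (α−1)/23 = 0.57 → α = 1 + 0.57·23 = 14.11.
β = 25 − α = 10.89.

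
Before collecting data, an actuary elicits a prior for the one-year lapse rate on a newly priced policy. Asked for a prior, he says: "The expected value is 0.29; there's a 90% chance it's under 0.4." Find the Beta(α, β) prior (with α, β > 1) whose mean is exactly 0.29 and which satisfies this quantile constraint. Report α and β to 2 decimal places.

With mean 0.29 fixed, write α = 0.29s, β = 0.71s where s = α+β.
Need P(θ < 0.4) = 0.9 under Beta(0.29s, 0.71s). Normal approximation: (q−m)/√(m(1−m)/s) ≈ z_{0.9} = 1.28, so s ≈ 0.29·0.71·(1.28)²/(0.4−0.29)² = 27.9.
At s = 27.9: P(θ<0.4) ≈ 0.896. Adjusting to match 0.9 gives s ≈ 29.07.
So α = 0.29·29.07 ≈ 8.43, β = 0.71·29.07 ≈ 20.64.

α ≈ 8.43, β ≈ 20.64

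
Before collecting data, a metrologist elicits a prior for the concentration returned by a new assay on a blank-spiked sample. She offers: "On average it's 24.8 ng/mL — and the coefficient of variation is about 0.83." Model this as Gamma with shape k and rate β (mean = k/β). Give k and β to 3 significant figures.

k ≈ 1.45, β ≈ 0.0585

For Gamma(k, rate β): mean = k/β, variance = k/β², so CV = 1/√k.
CV = 0.83, hence k = 1/CV² = 1.45.
Then β = k/mean = 1.45/24.8 = 0.0585.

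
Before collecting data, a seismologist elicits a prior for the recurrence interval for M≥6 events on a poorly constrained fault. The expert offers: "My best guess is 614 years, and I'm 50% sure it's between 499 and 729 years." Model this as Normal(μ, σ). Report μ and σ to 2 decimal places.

μ = 614.00, σ = 170.50

A symmetric 50% interval runs μ ± z·σ with z = 0.6745.
Half-width = 115, so σ = 115/0.6745 = 170.50.
μ is the stated best guess, 614.00.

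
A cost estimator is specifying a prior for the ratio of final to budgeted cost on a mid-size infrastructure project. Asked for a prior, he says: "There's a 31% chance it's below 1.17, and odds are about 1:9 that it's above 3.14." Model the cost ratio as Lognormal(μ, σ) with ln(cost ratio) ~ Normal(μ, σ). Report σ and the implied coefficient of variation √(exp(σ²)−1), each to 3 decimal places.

σ ≈ 0.555, CV ≈ 0.601

If T ~ Lognormal(μ,σ) then ln T ~ Normal(μ,σ), so the p-quantile of ln T is μ + z_p·σ.
ln(1.17) = 0.157 and ln(3.14) = 1.144; z_{0.31} = -0.4959, z_{0.9} = 1.282.
σ = (1.144 − 0.157)/(1.282 − (-0.4959)) = 0.555.
μ = 0.157 − (-0.4959)·0.555 = 0.432.
CV = √(exp(σ²)−1) = √(exp(0.3085)−1) = 0.601.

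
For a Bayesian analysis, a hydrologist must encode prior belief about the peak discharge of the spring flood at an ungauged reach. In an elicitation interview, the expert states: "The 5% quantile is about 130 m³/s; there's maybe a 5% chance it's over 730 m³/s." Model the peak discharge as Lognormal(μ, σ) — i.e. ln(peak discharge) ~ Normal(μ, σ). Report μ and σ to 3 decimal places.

μ ≈ 5.730, σ ≈ 0.525

If T ~ Lognormal(μ,σ) then ln T ~ Normal(μ,σ), so the p-quantile of ln T is μ + z_p·σ.
ln(130) = 4.868 and ln(730) = 6.593; z_{0.05} = -1.645, z_{0.95} = 1.645.
σ = (6.593 − 4.868)/(1.645 − (-1.645)) = 0.525.
μ = 4.868 − (-1.645)·0.525 = 5.730.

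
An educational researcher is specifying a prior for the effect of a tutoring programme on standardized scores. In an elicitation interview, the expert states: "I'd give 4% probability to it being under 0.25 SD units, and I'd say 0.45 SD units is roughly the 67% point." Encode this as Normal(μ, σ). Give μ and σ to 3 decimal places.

μ = 0.410, σ = 0.091

The p-quantile of Normal(μ,σ) is μ + z_p·σ, with z_{0.04} = -1.751 and z_{0.67} = 0.4399.
Eliminate σ: μ = (z₂·x₁ − z₁·x₂)/(z₂ − z₁) = (0.4399·0.25 − (-1.751)·0.45)/2.191 = 0.410.
Then σ = (x₂ − x₁)/(z₂ − z₁) = (0.45 − 0.25)/2.191 = 0.091.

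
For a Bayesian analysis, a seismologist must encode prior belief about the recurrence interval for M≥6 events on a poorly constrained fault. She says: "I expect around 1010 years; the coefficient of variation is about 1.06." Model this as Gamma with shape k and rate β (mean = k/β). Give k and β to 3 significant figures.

k ≈ 0.89, β ≈ 0.000881

For Gamma(k, rate β): mean = k/β, variance = k/β², so CV = 1/√k.
CV = 1.06, hence k = 1/CV² = 0.89.
Then β = k/mean = 0.89/1010 = 0.000881.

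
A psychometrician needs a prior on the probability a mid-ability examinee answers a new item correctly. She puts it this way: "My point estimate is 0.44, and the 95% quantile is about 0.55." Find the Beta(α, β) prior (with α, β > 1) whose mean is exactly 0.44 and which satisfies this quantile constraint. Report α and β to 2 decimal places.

With mean 0.44 fixed, write α = 0.44s, β = 0.56s where s = α+β.
Need P(θ < 0.55) = 0.95 under Beta(0.44s, 0.56s). Normal approximation: (q−m)/√(m(1−m)/s) ≈ z_{0.95} = 1.64, so s ≈ 0.44·0.56·(1.64)²/(0.55−0.44)² = 55.1.
At s = 55.1: P(θ<0.55) ≈ 0.949. Adjusting to match 0.95 gives s ≈ 55.48.
So α = 0.44·55.48 ≈ 24.41, β = 0.56·55.48 ≈ 31.07.

α ≈ 24.41, β ≈ 31.07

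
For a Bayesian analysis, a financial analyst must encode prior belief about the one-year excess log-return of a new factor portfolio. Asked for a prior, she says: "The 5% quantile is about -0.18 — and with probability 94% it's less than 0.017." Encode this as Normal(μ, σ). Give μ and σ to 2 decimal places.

μ = -0.08, σ = 0.06

The p-quantile of Normal(μ,σ) is μ + z_p·σ, with z_{0.05} = -1.645 and z_{0.94} = 1.555.
Eliminate σ: μ = (z₂·x₁ − z₁·x₂)/(z₂ − z₁) = (1.555·-0.18 − (-1.645)·0.017)/3.2 = -0.08.
Then σ = (x₂ − x₁)/(z₂ − z₁) = (0.017 − -0.18)/3.2 = 0.06.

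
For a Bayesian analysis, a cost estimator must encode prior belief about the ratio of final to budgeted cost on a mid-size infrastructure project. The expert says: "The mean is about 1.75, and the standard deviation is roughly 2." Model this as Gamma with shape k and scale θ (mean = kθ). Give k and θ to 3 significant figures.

For Gamma(k, scale θ): mean = kθ, variance = kθ², so CV = 1/√k.
CV = SD/mean = 2/1.75 = 1.143, hence k = 1/CV² = 0.766.
Then θ = mean/k = 1.75/0.766 = 2.29.

k ≈ 0.766, θ ≈ 2.29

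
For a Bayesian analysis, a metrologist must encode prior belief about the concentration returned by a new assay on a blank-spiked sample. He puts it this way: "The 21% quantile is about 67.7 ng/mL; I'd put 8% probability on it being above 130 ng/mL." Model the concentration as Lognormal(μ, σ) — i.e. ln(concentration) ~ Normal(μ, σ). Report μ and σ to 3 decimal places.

μ ≈ 4.453, σ ≈ 0.295

If T ~ Lognormal(μ,σ) then ln T ~ Normal(μ,σ), so the p-quantile of ln T is μ + z_p·σ.
ln(67.7) = 4.215 and ln(130) = 4.868; z_{0.21} = -0.8064, z_{0.92} = 1.405.
σ = (4.868 − 4.215)/(1.405 − (-0.8064)) = 0.295.
μ = 4.215 − (-0.8064)·0.295 = 4.453.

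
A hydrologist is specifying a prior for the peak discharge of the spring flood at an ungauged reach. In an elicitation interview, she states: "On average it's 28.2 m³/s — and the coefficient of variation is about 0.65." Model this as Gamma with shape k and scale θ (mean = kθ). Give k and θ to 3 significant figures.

k ≈ 2.37, θ ≈ 11.9

For Gamma(k, scale θ): mean = kθ, variance = kθ², so CV = 1/√k.
CV = 0.65, hence k = 1/CV² = 2.37.
Then θ = mean/k = 28.2/2.37 = 11.9.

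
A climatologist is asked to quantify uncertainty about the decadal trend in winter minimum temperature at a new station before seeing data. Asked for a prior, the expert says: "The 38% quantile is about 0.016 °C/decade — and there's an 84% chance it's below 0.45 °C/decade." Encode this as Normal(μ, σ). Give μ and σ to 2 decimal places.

For Normal(μ,σ), the p-quantile is μ + z_p·σ. Here z_{0.38} = -0.3055, z_{0.84} = 0.9945.
So 0.016 = μ − 0.3055σ and 0.45 = μ + 0.9945σ.
Subtracting: σ = (0.45 − 0.016)/(0.9945 − (-0.3055)) = 0.33.
Then μ = 0.016 − (-0.3055)·0.33 = 0.12.

μ = 0.12, σ = 0.33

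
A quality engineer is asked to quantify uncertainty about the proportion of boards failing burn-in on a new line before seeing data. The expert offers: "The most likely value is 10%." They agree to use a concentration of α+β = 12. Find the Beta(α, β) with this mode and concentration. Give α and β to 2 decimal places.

For α,β > 1 the Beta mode is (α−1)/(α+β−2). With α+β = 12, the mode is (α−1)/10.
Set (α−1)/10 = 0.1 → α = 1 + 0.1·10 = 2.00.
β = 12 − α = 10.00.

α = 2.00, β = 10.00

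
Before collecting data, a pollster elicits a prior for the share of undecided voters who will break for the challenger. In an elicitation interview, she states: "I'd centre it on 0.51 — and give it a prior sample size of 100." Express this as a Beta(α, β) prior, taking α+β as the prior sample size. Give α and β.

Under the effective-sample-size interpretation, Beta(α, β) has prior mean α/(α+β) and prior sample size α+β.
So α+β = 100 and α/(α+β) = 0.51, giving α = 0.51·100 = 51 and β = 100 − 51 = 49.

α = 51, β = 49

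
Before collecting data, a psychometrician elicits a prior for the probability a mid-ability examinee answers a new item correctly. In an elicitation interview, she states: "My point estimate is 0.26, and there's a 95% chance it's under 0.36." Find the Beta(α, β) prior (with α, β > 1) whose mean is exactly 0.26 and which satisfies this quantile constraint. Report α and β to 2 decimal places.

With mean 0.26 fixed, write α = 0.26s, β = 0.74s where s = α+β.
Need P(θ < 0.36) = 0.95 under Beta(0.26s, 0.74s). Normal approximation: (q−m)/√(m(1−m)/s) ≈ z_{0.95} = 1.64, so s ≈ 0.26·0.74·(1.64)²/(0.36−0.26)² = 52.1.
At s = 52.1: P(θ<0.36) ≈ 0.943. Adjusting to match 0.95 gives s ≈ 56.38.
So α = 0.26·56.38 ≈ 14.66, β = 0.74·56.38 ≈ 41.72.

α ≈ 14.66, β ≈ 41.72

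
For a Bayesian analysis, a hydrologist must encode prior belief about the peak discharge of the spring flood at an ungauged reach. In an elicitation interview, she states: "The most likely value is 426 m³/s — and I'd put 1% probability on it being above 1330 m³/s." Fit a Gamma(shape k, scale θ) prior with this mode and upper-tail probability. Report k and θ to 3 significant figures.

Gamma(k,θ) with k>1 has mode (k−1)θ, so θ = 426/(k−1).
Need P(X < 1330) = 0.99 with θ tied to k this way. Start at k = 2, θ = 426: P(X<1330) ≈ 0.818.
Too low — raise k to concentrate. Iterating converges to k ≈ 4.44.
Then θ = 426/(4.44−1) ≈ 124.

k ≈ 4.44, θ ≈ 124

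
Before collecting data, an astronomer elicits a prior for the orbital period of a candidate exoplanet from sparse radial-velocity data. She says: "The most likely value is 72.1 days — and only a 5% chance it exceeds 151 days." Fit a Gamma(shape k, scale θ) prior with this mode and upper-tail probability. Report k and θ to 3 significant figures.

Gamma(k,θ) with k>1 has mode (k−1)θ, so θ = 72.1/(k−1).
Need P(X < 151) = 0.95 with θ tied to k this way. Start at k = 2, θ = 72.1: P(X<151) ≈ 0.619.
Too low — raise k to concentrate. Iterating converges to k ≈ 6.06.
Then θ = 72.1/(6.06−1) ≈ 14.3.

k ≈ 6.06, θ ≈ 14.3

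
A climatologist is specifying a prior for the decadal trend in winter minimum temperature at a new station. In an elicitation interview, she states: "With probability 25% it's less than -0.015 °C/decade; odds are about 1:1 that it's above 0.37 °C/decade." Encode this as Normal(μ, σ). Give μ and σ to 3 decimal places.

The p-quantile of Normal(μ,σ) is μ + z_p·σ, with z_{0.25} = -0.6745 and z_{0.5} = 0.
Eliminate σ: μ = (z₂·x₁ − z₁·x₂)/(z₂ − z₁) = (0·-0.015 − (-0.6745)·0.37)/0.6745 = 0.370.
Then σ = (x₂ − x₁)/(z₂ − z₁) = (0.37 − -0.015)/0.6745 = 0.571.

μ = 0.370, σ = 0.571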